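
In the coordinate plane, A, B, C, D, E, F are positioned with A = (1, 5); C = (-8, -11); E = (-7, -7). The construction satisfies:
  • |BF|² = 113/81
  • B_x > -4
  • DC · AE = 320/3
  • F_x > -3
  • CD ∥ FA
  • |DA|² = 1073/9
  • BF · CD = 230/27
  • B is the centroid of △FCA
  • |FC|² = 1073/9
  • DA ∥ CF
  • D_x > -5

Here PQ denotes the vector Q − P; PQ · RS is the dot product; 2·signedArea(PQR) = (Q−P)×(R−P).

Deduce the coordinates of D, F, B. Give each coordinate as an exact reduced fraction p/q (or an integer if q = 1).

B = (-28/9, -23/9)
D = (-14/3, -13/3)
F = (-7/3, -5/3)

1. D_x = -14/3  [line 8·x + 12·y + 268/3 = 0 ∩ |DA|² = 1073/9]
2. D_y = -13/3  [line 8·x + 12·y + 268/3 = 0 ∩ |DA|² = 1073/9]
   → D = (-14/3, -13/3)
3. F_x = -7/3  [CD ∥ FA ∩ DA ∥ CF]
4. F_y = -5/3  [CD ∥ FA ∩ DA ∥ CF]
   → F = (-7/3, -5/3)
5. B_x = -28/9  [B is the centroid of △FCA]
6. B_y = -23/9  [B is the centroid of △FCA]
   → B = (-28/9, -23/9)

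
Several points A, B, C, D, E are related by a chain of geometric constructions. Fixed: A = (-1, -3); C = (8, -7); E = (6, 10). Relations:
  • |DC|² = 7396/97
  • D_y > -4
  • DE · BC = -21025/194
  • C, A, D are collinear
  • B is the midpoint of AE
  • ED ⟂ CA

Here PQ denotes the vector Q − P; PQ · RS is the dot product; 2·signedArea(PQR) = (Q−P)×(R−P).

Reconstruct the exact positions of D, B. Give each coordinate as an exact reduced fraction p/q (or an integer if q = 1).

1. D_x = 2/97  [C, A, D are collinear ∩ ED ⟂ CA]
2. D_y = -335/97  [C, A, D are collinear ∩ ED ⟂ CA]
   → D = (2/97, -335/97)
3. B_x = 5/2  [B is the midpoint of AE]
4. B_y = 7/2  [B is the midpoint of AE]
   → B = (5/2, 7/2)

B = (5/2, 7/2)
D = (2/97, -335/97)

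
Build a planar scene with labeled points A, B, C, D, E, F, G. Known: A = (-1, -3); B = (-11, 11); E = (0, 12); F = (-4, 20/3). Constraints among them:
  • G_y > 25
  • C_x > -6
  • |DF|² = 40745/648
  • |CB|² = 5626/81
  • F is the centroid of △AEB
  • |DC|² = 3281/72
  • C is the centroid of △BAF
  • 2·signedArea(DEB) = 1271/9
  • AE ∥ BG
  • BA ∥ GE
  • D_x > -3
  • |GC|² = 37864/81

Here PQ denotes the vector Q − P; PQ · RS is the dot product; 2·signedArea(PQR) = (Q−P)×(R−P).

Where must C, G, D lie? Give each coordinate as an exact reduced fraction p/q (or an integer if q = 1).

C = (-16/3, 44/9)
D = (-25/12, -37/36)
G = (-10, 26)

1. C_x = -16/3  [C is the centroid of △BAF]
2. C_y = 44/9  [C is the centroid of △BAF]
   → C = (-16/3, 44/9)
3. G_x = -10  [BA ∥ GE ∩ AE ∥ BG]
4. G_y = 26  [BA ∥ GE ∩ AE ∥ BG]
   → G = (-10, 26)
5. D_x = -25/12  [line 1·x + -11·y + -83/9 = 0 ∩ |DF|² = 40745/648]
6. D_y = -37/36  [line 1·x + -11·y + -83/9 = 0 ∩ |DF|² = 40745/648]
   → D = (-25/12, -37/36)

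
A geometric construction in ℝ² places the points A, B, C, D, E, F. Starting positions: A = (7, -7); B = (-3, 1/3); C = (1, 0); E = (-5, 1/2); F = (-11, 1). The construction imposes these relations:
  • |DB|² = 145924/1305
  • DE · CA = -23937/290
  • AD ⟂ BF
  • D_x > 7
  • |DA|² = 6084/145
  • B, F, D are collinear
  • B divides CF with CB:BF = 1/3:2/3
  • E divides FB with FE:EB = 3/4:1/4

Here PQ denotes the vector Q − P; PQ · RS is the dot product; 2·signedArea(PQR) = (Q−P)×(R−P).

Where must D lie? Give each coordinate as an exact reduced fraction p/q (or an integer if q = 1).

D = (1093/145, -79/145)

1. D_x = 1093/145  [B, F, D are collinear ∩ AD ⟂ BF]
2. D_y = -79/145  [B, F, D are collinear ∩ AD ⟂ BF]
   → D = (1093/145, -79/145)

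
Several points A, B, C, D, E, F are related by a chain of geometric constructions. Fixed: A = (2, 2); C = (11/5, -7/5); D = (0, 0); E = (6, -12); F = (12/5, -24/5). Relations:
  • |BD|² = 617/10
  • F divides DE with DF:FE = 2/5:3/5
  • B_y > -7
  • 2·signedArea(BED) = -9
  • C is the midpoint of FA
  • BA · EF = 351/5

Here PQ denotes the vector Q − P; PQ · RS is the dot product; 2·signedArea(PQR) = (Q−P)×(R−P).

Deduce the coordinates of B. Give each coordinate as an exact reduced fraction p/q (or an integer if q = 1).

1. B_x = 41/10  [BA · EF = 351/5 ∩ 2·signedArea(BED) = -9]
2. B_y = -67/10  [BA · EF = 351/5 ∩ 2·signedArea(BED) = -9]
   → B = (41/10, -67/10)

B = (41/10, -67/10)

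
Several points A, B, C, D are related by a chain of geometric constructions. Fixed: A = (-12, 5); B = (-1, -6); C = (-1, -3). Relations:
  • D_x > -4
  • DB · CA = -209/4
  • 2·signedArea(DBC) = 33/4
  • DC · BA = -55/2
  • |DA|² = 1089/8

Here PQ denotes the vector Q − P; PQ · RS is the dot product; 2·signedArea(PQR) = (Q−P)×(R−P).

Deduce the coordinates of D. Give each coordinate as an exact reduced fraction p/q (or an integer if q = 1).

D = (-15/4, -13/4)

1. D_x = -15/4  [DB · CA = -209/4 ∩ DC · BA = -55/2]
2. D_y = -13/4  [DB · CA = -209/4 ∩ DC · BA = -55/2]
   → D = (-15/4, -13/4)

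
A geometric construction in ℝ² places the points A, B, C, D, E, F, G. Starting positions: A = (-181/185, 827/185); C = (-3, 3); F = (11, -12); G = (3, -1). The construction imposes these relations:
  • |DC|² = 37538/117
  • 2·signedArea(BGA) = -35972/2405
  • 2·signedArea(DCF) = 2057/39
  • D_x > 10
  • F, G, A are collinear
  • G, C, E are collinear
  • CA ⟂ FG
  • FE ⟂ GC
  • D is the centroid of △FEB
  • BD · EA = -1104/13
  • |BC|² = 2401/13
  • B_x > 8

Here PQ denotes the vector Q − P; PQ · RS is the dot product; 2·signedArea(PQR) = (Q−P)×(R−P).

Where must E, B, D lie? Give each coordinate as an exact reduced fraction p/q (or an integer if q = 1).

B = (108/13, -59/13)
D = (428/39, -320/39)
E = (177/13, -105/13)

1. E_x = 177/13  [G, C, E are collinear ∩ FE ⟂ GC]
2. E_y = -105/13  [G, C, E are collinear ∩ FE ⟂ GC]
   → E = (177/13, -105/13)
3. B_x = 108/13  [line -1012/185·x + -736/185·y + 65872/2405 = 0 ∩ |BC|² = 2401/13]
4. B_y = -59/13  [line -1012/185·x + -736/185·y + 65872/2405 = 0 ∩ |BC|² = 2401/13]
   → B = (108/13, -59/13)
5. D_x = 428/39  [D is the centroid of △FEB]
6. D_y = -320/39  [D is the centroid of △FEB]
   → D = (428/39, -320/39)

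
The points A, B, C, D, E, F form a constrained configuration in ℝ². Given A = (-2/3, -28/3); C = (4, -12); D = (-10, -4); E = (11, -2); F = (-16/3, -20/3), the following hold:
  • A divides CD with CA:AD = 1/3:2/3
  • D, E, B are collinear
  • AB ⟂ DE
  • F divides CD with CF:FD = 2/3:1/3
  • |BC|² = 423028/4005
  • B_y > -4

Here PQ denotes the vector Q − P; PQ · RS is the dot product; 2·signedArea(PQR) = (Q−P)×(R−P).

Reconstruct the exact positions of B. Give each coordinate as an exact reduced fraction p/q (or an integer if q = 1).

1. B_x = -558/445  [D, E, B are collinear ∩ AB ⟂ DE]
2. B_y = -4228/1335  [D, E, B are collinear ∩ AB ⟂ DE]
   → B = (-558/445, -4228/1335)

B = (-558/445, -4228/1335)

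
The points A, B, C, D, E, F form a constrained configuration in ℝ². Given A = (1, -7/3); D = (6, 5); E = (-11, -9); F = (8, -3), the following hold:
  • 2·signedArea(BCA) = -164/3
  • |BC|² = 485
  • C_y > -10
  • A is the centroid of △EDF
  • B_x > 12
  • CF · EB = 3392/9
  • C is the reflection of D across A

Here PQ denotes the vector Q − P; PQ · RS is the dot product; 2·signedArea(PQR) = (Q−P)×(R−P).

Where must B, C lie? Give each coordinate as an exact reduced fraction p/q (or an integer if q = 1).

B = (13, 13/3)
C = (-4, -29/3)

1. C_x = -4  [C is the reflection of D across A]
2. C_y = -29/3  [C is the reflection of D across A]
   → C = (-4, -29/3)
3. B_x = 13  [2·signedArea(BCA) = -164/3 ∩ CF · EB = 3392/9]
4. B_y = 13/3  [2·signedArea(BCA) = -164/3 ∩ CF · EB = 3392/9]
   → B = (13, 13/3)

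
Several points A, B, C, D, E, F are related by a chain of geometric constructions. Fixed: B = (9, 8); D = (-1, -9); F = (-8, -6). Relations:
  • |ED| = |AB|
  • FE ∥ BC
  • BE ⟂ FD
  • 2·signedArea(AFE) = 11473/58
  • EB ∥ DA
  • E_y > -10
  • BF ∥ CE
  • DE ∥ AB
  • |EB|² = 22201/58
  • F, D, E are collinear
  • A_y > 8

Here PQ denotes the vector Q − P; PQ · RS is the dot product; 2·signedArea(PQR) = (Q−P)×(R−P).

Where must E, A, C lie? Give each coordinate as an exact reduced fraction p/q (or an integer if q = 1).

1. E_x = 75/58  [F, D, E are collinear ∩ BE ⟂ FD]
2. E_y = -579/58  [F, D, E are collinear ∩ BE ⟂ FD]
   → E = (75/58, -579/58)
3. A_x = 389/58  [DE ∥ AB ∩ EB ∥ DA]
4. A_y = 521/58  [DE ∥ AB ∩ EB ∥ DA]
   → A = (389/58, 521/58)
5. C_x = 1061/58  [BF ∥ CE ∩ FE ∥ BC]
6. C_y = 233/58  [BF ∥ CE ∩ FE ∥ BC]
   → C = (1061/58, 233/58)

A = (389/58, 521/58)
C = (1061/58, 233/58)
E = (75/58, -579/58)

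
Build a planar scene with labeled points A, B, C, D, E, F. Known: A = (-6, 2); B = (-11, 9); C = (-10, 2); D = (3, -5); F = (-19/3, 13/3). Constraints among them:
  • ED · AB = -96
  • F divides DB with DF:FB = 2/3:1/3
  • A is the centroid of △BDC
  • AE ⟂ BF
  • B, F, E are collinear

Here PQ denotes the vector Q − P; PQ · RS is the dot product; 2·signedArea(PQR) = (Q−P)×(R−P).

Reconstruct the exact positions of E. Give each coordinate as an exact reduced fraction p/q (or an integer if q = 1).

E = (-5, 3)

1. E_x = -5  [B, F, E are collinear ∩ AE ⟂ BF]
2. E_y = 3  [B, F, E are collinear ∩ AE ⟂ BF]
   → E = (-5, 3)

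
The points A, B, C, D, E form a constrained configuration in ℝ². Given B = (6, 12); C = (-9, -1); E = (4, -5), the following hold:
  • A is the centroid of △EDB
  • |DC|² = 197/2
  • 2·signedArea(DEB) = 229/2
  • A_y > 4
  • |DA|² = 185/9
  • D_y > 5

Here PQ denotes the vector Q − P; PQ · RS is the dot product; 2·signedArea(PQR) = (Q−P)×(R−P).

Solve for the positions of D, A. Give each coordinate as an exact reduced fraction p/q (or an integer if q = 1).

A = (17/6, 25/6)
D = (-3/2, 11/2)

1. D_x = -3/2  [line -17·x + 2·y + -73/2 = 0 ∩ |DC|² = 197/2]
2. D_y = 11/2  [line -17·x + 2·y + -73/2 = 0 ∩ |DC|² = 197/2]
   → D = (-3/2, 11/2)
3. A_x = 17/6  [A is the centroid of △EDB]
4. A_y = 25/6  [A is the centroid of △EDB]
   → A = (17/6, 25/6)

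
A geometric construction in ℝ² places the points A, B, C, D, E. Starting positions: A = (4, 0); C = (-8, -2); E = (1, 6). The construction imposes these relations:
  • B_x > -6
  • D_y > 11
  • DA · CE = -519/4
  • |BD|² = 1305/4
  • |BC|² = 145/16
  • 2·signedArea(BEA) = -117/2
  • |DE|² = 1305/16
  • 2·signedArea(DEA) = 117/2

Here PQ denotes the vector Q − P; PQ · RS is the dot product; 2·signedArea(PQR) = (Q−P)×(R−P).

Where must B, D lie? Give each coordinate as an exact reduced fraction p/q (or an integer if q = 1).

B = (-23/4, 0)
D = (31/4, 12)

1. D_x = 31/4  [2·signedArea(DEA) = 117/2 ∩ DA · CE = -519/4]
2. D_y = 12  [2·signedArea(DEA) = 117/2 ∩ DA · CE = -519/4]
   → D = (31/4, 12)
3. B_x = -23/4  [line 6·x + 3·y + 69/2 = 0 ∩ |BD|² = 1305/4]
4. B_y = 0  [line 6·x + 3·y + 69/2 = 0 ∩ |BD|² = 1305/4]
   → B = (-23/4, 0)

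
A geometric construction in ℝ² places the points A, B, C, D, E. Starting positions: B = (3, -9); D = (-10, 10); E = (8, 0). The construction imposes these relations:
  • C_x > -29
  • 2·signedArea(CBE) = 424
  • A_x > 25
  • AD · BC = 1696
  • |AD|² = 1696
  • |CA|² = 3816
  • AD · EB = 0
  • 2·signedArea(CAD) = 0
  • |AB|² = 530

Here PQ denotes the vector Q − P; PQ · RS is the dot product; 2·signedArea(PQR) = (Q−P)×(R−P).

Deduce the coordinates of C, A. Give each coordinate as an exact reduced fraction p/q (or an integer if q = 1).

A = (26, -10)
C = (-28, 20)

1. A_x = 26  [line 5·x + 9·y + -40 = 0 ∩ |AD|² = 1696]
2. A_y = -10  [line 5·x + 9·y + -40 = 0 ∩ |AD|² = 1696]
   → A = (26, -10)
3. C_x = -28  [2·signedArea(CAD) = 0 ∩ 2·signedArea(CBE) = 424]
4. C_y = 20  [2·signedArea(CAD) = 0 ∩ 2·signedArea(CBE) = 424]
   → C = (-28, 20)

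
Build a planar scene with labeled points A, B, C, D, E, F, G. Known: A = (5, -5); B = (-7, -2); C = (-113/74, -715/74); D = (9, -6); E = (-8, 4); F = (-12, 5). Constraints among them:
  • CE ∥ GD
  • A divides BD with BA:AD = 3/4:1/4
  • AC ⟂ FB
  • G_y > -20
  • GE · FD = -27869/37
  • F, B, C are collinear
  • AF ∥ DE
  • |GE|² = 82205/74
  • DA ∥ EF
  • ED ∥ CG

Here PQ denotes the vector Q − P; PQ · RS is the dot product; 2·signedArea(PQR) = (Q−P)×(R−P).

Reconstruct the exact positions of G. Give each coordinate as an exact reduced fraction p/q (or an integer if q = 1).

G = (1145/74, -1455/74)

1. G_x = 1145/74  [CE ∥ GD ∩ ED ∥ CG]
2. G_y = -1455/74  [CE ∥ GD ∩ ED ∥ CG]
   → G = (1145/74, -1455/74)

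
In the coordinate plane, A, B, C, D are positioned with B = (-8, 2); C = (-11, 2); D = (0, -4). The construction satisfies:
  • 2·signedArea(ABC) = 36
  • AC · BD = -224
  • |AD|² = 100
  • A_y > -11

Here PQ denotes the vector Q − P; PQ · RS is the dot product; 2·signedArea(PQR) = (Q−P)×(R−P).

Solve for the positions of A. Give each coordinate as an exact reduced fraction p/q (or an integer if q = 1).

A = (8, -10)

1. A_x = 8  [2·signedArea(ABC) = 36 ∩ AC · BD = -224]
2. A_y = -10  [2·signedArea(ABC) = 36 ∩ AC · BD = -224]
   → A = (8, -10)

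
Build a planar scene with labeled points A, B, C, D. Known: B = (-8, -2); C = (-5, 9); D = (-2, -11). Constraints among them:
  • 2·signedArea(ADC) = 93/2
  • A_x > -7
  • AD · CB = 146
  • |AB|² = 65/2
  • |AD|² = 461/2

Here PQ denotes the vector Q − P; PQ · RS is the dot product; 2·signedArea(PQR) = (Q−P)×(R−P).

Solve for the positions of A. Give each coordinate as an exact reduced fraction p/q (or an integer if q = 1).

A = (-13/2, 7/2)

1. A_x = -13/2  [2·signedArea(ADC) = 93/2 ∩ AD · CB = 146]
2. A_y = 7/2  [2·signedArea(ADC) = 93/2 ∩ AD · CB = 146]
   → A = (-13/2, 7/2)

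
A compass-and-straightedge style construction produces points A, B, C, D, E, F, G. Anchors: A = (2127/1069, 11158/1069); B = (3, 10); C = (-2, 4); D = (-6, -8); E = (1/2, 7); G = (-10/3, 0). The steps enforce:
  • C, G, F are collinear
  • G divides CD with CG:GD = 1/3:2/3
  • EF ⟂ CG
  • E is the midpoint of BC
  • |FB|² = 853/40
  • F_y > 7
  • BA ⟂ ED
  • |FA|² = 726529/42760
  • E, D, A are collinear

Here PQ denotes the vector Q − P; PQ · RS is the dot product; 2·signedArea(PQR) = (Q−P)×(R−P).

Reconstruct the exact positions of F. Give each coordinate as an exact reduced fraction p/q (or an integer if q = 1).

F = (-17/20, 149/20)

1. F_x = -17/20  [C, G, F are collinear ∩ EF ⟂ CG]
2. F_y = 149/20  [C, G, F are collinear ∩ EF ⟂ CG]
   → F = (-17/20, 149/20)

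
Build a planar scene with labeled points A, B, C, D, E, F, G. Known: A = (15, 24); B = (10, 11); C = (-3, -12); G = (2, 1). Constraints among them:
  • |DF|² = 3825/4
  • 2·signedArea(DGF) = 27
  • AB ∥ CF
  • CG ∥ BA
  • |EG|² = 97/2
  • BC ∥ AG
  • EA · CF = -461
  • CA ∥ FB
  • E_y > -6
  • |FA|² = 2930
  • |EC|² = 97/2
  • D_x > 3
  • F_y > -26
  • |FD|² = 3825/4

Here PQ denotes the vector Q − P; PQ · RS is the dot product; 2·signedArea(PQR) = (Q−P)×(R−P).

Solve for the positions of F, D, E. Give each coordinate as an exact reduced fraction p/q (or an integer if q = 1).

D = (4, 7/2)
E = (-1/2, -11/2)
F = (-8, -25)

1. F_x = -8  [CA ∥ FB ∩ AB ∥ CF]
2. F_y = -25  [CA ∥ FB ∩ AB ∥ CF]
   → F = (-8, -25)
3. D_x = 4  [line 26·x + -10·y + -69 = 0 ∩ |DF|² = 3825/4]
4. D_y = 7/2  [line 26·x + -10·y + -69 = 0 ∩ |DF|² = 3825/4]
   → D = (4, 7/2)
5. E_x = -1/2  [line 5·x + 13·y + 74 = 0 ∩ |EC|² = 97/2]
6. E_y = -11/2  [line 5·x + 13·y + 74 = 0 ∩ |EC|² = 97/2]
   → E = (-1/2, -11/2)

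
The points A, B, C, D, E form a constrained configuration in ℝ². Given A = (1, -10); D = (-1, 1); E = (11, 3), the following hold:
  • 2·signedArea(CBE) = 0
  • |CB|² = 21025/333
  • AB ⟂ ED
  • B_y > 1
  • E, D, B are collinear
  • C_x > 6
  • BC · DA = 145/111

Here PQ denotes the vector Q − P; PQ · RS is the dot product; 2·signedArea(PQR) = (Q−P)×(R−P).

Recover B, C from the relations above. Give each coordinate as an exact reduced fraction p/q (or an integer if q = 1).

B = (-31/37, 38/37)
C = (7, 7/3)

1. B_x = -31/37  [E, D, B are collinear ∩ AB ⟂ ED]
2. B_y = 38/37  [E, D, B are collinear ∩ AB ⟂ ED]
   → B = (-31/37, 38/37)
3. C_x = 7  [2·signedArea(CBE) = 0 ∩ BC · DA = 145/111]
4. C_y = 7/3  [2·signedArea(CBE) = 0 ∩ BC · DA = 145/111]
   → C = (7, 7/3)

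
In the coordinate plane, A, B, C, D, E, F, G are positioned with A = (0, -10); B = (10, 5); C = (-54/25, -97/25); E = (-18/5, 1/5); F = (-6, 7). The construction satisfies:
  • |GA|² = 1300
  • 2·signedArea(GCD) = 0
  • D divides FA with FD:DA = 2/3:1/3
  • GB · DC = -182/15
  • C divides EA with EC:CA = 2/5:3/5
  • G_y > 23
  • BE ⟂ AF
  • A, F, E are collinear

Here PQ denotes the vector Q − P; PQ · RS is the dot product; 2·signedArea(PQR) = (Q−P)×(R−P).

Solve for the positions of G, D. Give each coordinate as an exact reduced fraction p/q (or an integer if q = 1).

1. D_x = -2  [D divides FA with FD:DA = 2/3:1/3]
2. D_y = -13/3  [D divides FA with FD:DA = 2/3:1/3]
   → D = (-2, -13/3)
3. G_x = -12  [2·signedArea(GCD) = 0 ∩ GB · DC = -182/15]
4. G_y = 24  [2·signedArea(GCD) = 0 ∩ GB · DC = -182/15]
   → G = (-12, 24)

D = (-2, -13/3)
G = (-12, 24)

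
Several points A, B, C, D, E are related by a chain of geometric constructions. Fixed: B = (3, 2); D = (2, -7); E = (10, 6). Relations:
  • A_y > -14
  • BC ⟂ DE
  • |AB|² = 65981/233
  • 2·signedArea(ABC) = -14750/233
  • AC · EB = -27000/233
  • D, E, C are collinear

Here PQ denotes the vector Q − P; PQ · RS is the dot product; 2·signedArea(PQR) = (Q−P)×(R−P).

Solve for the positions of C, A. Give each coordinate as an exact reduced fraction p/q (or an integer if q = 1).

1. C_x = 1466/233  [D, E, C are collinear ∩ BC ⟂ DE]
2. C_y = -6/233  [D, E, C are collinear ∩ BC ⟂ DE]
   → C = (1466/233, -6/233)
3. A_x = -534/233  [AC · EB = -27000/233 ∩ 2·signedArea(ABC) = -14750/233]
4. A_y = -3256/233  [AC · EB = -27000/233 ∩ 2·signedArea(ABC) = -14750/233]
   → A = (-534/233, -3256/233)

A = (-534/233, -3256/233)
C = (1466/233, -6/233)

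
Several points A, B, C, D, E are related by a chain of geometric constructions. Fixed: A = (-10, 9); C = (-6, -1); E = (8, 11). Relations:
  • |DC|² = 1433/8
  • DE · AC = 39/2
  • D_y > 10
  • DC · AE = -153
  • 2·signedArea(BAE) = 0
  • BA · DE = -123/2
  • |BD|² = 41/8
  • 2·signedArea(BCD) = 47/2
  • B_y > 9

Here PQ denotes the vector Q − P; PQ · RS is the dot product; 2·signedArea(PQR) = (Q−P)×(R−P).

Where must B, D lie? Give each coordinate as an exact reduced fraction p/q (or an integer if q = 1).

B = (-1, 10)
D = (5/4, 41/4)

1. D_x = 5/4  [DC · AE = -153 ∩ DE · AC = 39/2]
2. D_y = 41/4  [DC · AE = -153 ∩ DE · AC = 39/2]
   → D = (5/4, 41/4)
3. B_x = -1  [2·signedArea(BAE) = 0 ∩ 2·signedArea(BCD) = 47/2]
4. B_y = 10  [2·signedArea(BAE) = 0 ∩ 2·signedArea(BCD) = 47/2]
   → B = (-1, 10)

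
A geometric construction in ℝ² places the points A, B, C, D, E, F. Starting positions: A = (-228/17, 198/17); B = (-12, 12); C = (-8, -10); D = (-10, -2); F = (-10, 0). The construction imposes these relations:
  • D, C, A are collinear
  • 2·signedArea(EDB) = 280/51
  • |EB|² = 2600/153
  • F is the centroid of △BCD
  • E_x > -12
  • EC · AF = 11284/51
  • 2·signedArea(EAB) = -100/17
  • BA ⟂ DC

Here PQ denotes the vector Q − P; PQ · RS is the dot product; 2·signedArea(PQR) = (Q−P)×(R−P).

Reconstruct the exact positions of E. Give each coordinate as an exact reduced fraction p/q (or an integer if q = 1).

E = (-602/51, 134/17)

1. E_x = -602/51  [2·signedArea(EAB) = -100/17 ∩ 2·signedArea(EDB) = 280/51]
2. E_y = 134/17  [2·signedArea(EAB) = -100/17 ∩ 2·signedArea(EDB) = 280/51]
   → E = (-602/51, 134/17)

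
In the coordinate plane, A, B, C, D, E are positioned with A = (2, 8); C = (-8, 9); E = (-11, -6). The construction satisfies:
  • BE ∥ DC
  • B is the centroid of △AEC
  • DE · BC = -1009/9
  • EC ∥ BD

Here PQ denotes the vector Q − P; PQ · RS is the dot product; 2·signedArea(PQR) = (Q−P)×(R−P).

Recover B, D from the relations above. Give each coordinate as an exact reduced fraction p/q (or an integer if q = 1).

B = (-17/3, 11/3)
D = (-8/3, 56/3)

1. B_x = -17/3  [B is the centroid of △AEC]
2. B_y = 11/3  [B is the centroid of △AEC]
   → B = (-17/3, 11/3)
3. D_x = -8/3  [BE ∥ DC ∩ EC ∥ BD]
4. D_y = 56/3  [BE ∥ DC ∩ EC ∥ BD]
   → D = (-8/3, 56/3)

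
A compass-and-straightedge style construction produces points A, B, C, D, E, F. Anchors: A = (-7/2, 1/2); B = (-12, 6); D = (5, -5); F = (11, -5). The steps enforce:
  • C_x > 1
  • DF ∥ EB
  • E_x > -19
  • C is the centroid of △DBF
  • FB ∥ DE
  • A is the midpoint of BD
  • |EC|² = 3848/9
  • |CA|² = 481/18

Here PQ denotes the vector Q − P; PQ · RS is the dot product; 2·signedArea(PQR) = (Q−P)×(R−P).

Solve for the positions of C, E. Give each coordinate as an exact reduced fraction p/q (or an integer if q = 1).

1. C_x = 4/3  [C is the centroid of △DBF]
2. C_y = -4/3  [C is the centroid of △DBF]
   → C = (4/3, -4/3)
3. E_x = -18  [DF ∥ EB ∩ FB ∥ DE]
4. E_y = 6  [DF ∥ EB ∩ FB ∥ DE]
   → E = (-18, 6)

C = (4/3, -4/3)
E = (-18, 6)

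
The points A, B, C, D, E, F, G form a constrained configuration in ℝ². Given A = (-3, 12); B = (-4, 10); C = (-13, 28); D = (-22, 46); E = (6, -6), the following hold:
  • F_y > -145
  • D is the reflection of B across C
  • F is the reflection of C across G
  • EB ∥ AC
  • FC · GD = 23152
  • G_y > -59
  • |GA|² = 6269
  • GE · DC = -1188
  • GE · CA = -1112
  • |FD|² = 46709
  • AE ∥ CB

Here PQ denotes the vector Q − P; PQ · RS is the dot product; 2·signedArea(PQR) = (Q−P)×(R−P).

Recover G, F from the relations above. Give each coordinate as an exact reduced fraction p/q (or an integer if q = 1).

1. G_x = 34  [GE · CA = -1112 ∩ GE · DC = -1188]
2. G_y = -58  [GE · CA = -1112 ∩ GE · DC = -1188]
   → G = (34, -58)
3. F_x = 81  [F is the reflection of C across G]
4. F_y = -144  [F is the reflection of C across G]
   → F = (81, -144)

F = (81, -144)
G = (34, -58)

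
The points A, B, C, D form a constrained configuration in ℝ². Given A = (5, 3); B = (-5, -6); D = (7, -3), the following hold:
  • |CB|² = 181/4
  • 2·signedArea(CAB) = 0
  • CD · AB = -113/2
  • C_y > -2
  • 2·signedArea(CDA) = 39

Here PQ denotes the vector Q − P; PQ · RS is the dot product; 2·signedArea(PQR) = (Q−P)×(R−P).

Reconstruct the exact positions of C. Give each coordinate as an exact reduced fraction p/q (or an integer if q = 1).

1. C_x = 0  [2·signedArea(CAB) = 0 ∩ CD · AB = -113/2]
2. C_y = -3/2  [2·signedArea(CAB) = 0 ∩ CD · AB = -113/2]
   → C = (0, -3/2)

C = (0, -3/2)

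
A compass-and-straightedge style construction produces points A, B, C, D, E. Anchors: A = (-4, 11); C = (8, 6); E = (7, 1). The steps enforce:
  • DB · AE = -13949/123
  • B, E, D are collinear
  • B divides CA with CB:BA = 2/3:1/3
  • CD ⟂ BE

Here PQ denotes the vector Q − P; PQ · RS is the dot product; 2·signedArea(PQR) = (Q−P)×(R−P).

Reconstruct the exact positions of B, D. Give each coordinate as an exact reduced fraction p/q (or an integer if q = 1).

1. B_x = 0  [B divides CA with CB:BA = 2/3:1/3]
2. B_y = 28/3  [B divides CA with CB:BA = 2/3:1/3]
   → B = (0, 28/3)
3. D_x = 203/41  [B, E, D are collinear ∩ CD ⟂ BE]
4. D_y = 141/41  [B, E, D are collinear ∩ CD ⟂ BE]
   → D = (203/41, 141/41)

B = (0, 28/3)
D = (203/41, 141/41)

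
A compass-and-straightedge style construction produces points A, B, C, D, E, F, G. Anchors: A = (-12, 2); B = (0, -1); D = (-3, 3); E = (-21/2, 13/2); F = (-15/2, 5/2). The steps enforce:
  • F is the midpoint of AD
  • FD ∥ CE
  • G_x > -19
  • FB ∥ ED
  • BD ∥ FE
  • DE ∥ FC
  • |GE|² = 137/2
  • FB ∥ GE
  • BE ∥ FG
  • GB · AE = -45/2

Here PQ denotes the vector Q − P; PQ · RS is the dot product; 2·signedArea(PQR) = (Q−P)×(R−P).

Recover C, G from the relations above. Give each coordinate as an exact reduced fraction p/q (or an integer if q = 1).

C = (-15, 6)
G = (-18, 10)

1. C_x = -15  [FD ∥ CE ∩ DE ∥ FC]
2. C_y = 6  [FD ∥ CE ∩ DE ∥ FC]
   → C = (-15, 6)
3. G_x = -18  [FB ∥ GE ∩ BE ∥ FG]
4. G_y = 10  [FB ∥ GE ∩ BE ∥ FG]
   → G = (-18, 10)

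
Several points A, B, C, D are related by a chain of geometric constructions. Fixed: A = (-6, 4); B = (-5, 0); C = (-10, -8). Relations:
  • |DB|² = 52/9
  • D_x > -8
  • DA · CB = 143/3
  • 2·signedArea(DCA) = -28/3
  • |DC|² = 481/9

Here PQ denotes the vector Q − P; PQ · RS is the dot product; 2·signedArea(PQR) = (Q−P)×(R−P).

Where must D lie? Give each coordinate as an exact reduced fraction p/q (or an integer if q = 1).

1. D_x = -7  [DA · CB = 143/3 ∩ 2·signedArea(DCA) = -28/3]
2. D_y = -4/3  [DA · CB = 143/3 ∩ 2·signedArea(DCA) = -28/3]
   → D = (-7, -4/3)

D = (-7, -4/3)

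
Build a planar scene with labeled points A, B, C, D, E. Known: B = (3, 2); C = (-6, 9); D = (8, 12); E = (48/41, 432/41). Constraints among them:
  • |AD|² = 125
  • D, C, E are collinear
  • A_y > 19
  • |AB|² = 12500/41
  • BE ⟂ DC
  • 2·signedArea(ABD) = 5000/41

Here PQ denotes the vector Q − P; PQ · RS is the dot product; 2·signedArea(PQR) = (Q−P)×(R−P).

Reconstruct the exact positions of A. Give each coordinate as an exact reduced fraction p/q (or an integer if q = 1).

1. A_x = -27/41  [line -10·x + 5·y + -4180/41 = 0 ∩ |AD|² = 125]
2. A_y = 782/41  [line -10·x + 5·y + -4180/41 = 0 ∩ |AD|² = 125]
   → A = (-27/41, 782/41)

A = (-27/41, 782/41)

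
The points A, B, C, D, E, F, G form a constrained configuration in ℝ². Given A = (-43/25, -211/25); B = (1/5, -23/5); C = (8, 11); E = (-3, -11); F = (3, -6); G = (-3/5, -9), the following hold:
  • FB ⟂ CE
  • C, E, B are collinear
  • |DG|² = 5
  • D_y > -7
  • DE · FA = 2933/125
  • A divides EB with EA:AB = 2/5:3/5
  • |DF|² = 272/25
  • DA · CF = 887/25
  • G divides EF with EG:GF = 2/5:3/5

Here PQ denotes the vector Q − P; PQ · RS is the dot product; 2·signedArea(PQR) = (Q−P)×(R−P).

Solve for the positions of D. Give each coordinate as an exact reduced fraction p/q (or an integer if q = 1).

1. D_x = -1/5  [DA · CF = 887/25 ∩ DE · FA = 2933/125]
2. D_y = -34/5  [DA · CF = 887/25 ∩ DE · FA = 2933/125]
   → D = (-1/5, -34/5)

D = (-1/5, -34/5)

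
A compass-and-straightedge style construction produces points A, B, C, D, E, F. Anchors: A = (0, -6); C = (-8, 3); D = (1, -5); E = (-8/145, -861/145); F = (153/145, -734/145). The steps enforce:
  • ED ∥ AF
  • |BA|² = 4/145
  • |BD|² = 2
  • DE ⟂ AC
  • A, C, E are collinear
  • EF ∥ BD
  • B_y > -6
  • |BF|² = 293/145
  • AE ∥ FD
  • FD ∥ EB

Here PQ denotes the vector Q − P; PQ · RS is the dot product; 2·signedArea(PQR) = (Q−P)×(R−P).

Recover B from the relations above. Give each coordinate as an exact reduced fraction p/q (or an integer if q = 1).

1. B_x = -16/145  [EF ∥ BD ∩ FD ∥ EB]
2. B_y = -852/145  [EF ∥ BD ∩ FD ∥ EB]
   → B = (-16/145, -852/145)

B = (-16/145, -852/145)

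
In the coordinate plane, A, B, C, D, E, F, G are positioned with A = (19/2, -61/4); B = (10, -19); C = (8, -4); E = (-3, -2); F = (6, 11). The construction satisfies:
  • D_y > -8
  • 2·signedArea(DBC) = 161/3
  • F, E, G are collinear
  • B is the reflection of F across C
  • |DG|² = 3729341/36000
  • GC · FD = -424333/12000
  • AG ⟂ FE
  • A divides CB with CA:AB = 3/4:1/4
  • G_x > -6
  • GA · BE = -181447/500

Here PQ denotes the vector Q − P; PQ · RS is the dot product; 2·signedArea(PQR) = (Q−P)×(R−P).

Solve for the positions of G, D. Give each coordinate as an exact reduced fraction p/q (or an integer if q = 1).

1. G_x = -5151/1000  [F, E, G are collinear ∩ AG ⟂ FE]
2. G_y = -5107/1000  [F, E, G are collinear ∩ AG ⟂ FE]
   → G = (-5151/1000, -5107/1000)
3. D_x = 29/6  [2·signedArea(DBC) = 161/3 ∩ GC · FD = -424333/12000]
4. D_y = -85/12  [2·signedArea(DBC) = 161/3 ∩ GC · FD = -424333/12000]
   → D = (29/6, -85/12)

D = (29/6, -85/12)
G = (-5151/1000, -5107/1000)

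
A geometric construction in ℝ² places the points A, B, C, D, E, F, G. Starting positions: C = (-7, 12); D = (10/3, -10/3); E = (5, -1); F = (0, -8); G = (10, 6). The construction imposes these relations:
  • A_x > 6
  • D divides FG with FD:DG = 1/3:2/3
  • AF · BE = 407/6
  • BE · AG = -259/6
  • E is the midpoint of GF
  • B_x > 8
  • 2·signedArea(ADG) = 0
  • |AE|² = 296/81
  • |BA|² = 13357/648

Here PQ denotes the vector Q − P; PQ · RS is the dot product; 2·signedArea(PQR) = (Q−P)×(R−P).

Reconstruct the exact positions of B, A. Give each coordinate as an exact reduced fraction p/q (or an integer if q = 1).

1. A_x = 55/9  [line -28/3·x + 20/3·y + 160/3 = 0 ∩ |AE|² = 296/81]
2. A_y = 5/9  [line -28/3·x + 20/3·y + 160/3 = 0 ∩ |AE|² = 296/81]
   → A = (55/9, 5/9)
3. B_x = 35/4  [line -35/9·x + -49/9·y + 343/6 = 0 ∩ |BA|² = 13357/648]
4. B_y = 17/4  [line -35/9·x + -49/9·y + 343/6 = 0 ∩ |BA|² = 13357/648]
   → B = (35/4, 17/4)

A = (55/9, 5/9)
B = (35/4, 17/4)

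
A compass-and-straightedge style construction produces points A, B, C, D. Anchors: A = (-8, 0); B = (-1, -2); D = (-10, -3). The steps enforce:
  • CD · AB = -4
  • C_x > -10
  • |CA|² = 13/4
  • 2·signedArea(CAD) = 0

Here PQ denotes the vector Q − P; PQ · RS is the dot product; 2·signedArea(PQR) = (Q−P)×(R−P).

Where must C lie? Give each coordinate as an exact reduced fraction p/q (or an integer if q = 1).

1. C_x = -9  [2·signedArea(CAD) = 0 ∩ CD · AB = -4]
2. C_y = -3/2  [2·signedArea(CAD) = 0 ∩ CD · AB = -4]
   → C = (-9, -3/2)

C = (-9, -3/2)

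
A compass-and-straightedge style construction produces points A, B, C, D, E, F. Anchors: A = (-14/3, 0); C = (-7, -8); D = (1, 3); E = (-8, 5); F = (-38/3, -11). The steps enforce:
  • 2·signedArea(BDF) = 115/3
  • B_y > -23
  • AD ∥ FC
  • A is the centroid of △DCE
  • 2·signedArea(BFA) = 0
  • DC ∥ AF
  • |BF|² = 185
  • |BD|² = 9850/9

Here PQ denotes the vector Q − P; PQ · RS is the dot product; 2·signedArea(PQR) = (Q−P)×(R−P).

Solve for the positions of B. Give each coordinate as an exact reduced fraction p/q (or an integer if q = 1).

B = (-62/3, -22)

1. B_x = -62/3  [2·signedArea(BFA) = 0 ∩ 2·signedArea(BDF) = 115/3]
2. B_y = -22  [2·signedArea(BFA) = 0 ∩ 2·signedArea(BDF) = 115/3]
   → B = (-62/3, -22)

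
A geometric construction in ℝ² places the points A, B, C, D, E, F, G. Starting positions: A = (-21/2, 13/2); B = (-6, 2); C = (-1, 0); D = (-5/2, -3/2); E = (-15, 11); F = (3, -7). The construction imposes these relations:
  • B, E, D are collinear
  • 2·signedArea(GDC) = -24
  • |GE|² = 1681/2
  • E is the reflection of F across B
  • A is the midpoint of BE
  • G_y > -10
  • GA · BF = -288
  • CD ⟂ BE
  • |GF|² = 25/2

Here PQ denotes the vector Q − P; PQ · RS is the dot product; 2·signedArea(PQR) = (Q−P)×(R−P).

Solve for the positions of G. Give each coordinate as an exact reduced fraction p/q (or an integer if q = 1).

G = (11/2, -19/2)

1. G_x = 11/2  [line -9·x + 9·y + 135 = 0 ∩ |GE|² = 1681/2]
2. G_y = -19/2  [line -9·x + 9·y + 135 = 0 ∩ |GE|² = 1681/2]
   → G = (11/2, -19/2)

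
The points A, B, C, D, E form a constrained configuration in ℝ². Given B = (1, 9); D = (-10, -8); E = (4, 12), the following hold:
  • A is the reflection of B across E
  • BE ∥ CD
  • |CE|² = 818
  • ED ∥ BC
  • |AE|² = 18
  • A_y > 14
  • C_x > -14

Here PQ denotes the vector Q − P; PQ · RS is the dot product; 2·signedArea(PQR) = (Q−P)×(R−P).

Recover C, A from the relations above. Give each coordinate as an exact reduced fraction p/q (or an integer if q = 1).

A = (7, 15)
C = (-13, -11)

1. C_x = -13  [BE ∥ CD ∩ ED ∥ BC]
2. C_y = -11  [BE ∥ CD ∩ ED ∥ BC]
   → C = (-13, -11)
3. A_x = 7  [A is the reflection of B across E]
4. A_y = 15  [A is the reflection of B across E]
   → A = (7, 15)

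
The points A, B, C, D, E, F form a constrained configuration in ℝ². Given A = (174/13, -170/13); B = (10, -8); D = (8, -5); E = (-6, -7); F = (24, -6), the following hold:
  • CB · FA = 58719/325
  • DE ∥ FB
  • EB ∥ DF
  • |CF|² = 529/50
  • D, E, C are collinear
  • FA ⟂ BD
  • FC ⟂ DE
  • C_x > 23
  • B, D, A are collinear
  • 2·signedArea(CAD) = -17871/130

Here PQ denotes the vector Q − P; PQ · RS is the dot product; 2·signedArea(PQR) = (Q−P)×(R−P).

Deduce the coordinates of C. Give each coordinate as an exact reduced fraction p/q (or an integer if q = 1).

C = (1177/50, -139/50)

1. C_x = 1177/50  [D, E, C are collinear ∩ FC ⟂ DE]
2. C_y = -139/50  [D, E, C are collinear ∩ FC ⟂ DE]
   → C = (1177/50, -139/50)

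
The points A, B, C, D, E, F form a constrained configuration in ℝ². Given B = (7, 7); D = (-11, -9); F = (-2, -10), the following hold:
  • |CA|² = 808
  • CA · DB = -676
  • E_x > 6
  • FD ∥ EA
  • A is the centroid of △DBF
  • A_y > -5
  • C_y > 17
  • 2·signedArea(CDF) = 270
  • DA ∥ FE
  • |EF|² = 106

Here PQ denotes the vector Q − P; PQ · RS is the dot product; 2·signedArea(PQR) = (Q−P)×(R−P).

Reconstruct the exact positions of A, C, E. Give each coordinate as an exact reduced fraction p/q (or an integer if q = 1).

A = (-2, -4)
C = (16, 18)
E = (7, -5)

1. A_x = -2  [A is the centroid of △DBF]
2. A_y = -4  [A is the centroid of △DBF]
   → A = (-2, -4)
3. C_x = 16  [2·signedArea(CDF) = 270 ∩ CA · DB = -676]
4. C_y = 18  [2·signedArea(CDF) = 270 ∩ CA · DB = -676]
   → C = (16, 18)
5. E_x = 7  [FD ∥ EA ∩ DA ∥ FE]
6. E_y = -5  [FD ∥ EA ∩ DA ∥ FE]
   → E = (7, -5)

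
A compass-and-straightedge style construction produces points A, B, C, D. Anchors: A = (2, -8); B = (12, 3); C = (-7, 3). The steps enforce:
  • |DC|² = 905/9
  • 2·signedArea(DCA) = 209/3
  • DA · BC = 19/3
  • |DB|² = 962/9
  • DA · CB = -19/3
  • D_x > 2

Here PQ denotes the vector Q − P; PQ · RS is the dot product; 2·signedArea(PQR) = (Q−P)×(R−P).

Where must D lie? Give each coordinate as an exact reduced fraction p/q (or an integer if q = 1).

1. D_x = 7/3  [2·signedArea(DCA) = 209/3 ∩ DA · BC = 19/3]
2. D_y = -2/3  [2·signedArea(DCA) = 209/3 ∩ DA · BC = 19/3]
   → D = (7/3, -2/3)

D = (7/3, -2/3)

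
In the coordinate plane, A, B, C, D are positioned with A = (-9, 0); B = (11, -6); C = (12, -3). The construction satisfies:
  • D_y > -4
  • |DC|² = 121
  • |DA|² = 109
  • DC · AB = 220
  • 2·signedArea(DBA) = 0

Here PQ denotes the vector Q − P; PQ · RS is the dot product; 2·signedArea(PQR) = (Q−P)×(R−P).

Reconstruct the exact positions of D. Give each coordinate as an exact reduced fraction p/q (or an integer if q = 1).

1. D_x = 1  [2·signedArea(DBA) = 0 ∩ DC · AB = 220]
2. D_y = -3  [2·signedArea(DBA) = 0 ∩ DC · AB = 220]
   → D = (1, -3)

D = (1, -3)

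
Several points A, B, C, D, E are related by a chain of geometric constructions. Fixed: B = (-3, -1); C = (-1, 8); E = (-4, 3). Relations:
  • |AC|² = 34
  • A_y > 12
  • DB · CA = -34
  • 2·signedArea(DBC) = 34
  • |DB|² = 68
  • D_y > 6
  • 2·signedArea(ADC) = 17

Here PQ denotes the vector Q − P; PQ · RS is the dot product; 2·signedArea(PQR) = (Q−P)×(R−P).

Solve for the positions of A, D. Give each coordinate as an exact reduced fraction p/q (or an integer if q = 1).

A = (2, 13)
D = (-5, 7)

1. D_x = -5  [line -9·x + 2·y + -59 = 0 ∩ |DB|² = 68]
2. D_y = 7  [line -9·x + 2·y + -59 = 0 ∩ |DB|² = 68]
   → D = (-5, 7)
3. A_x = 2  [line -1·x + 4·y + -50 = 0 ∩ |AC|² = 34]
4. A_y = 13  [line -1·x + 4·y + -50 = 0 ∩ |AC|² = 34]
   → A = (2, 13)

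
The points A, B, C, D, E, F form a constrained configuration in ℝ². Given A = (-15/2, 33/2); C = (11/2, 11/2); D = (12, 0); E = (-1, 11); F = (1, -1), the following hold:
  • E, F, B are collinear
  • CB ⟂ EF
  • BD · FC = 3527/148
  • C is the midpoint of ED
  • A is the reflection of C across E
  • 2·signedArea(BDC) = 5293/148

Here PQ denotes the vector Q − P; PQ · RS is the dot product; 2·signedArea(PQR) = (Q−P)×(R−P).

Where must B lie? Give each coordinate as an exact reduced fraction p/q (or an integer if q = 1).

1. B_x = 5/74  [E, F, B are collinear ∩ CB ⟂ EF]
2. B_y = 170/37  [E, F, B are collinear ∩ CB ⟂ EF]
   → B = (5/74, 170/37)

B = (5/74, 170/37)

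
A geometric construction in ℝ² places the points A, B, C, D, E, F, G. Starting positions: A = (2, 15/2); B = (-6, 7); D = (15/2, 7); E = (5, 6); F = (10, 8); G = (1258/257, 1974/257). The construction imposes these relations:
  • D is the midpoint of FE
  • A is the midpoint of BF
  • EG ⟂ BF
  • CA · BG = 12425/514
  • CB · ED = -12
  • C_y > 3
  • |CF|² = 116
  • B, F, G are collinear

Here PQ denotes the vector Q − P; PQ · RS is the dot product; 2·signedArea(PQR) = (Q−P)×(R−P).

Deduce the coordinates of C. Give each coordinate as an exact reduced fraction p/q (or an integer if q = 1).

C = (0, 4)

1. C_x = 0  [CA · BG = 12425/514 ∩ CB · ED = -12]
2. C_y = 4  [CA · BG = 12425/514 ∩ CB · ED = -12]
   → C = (0, 4)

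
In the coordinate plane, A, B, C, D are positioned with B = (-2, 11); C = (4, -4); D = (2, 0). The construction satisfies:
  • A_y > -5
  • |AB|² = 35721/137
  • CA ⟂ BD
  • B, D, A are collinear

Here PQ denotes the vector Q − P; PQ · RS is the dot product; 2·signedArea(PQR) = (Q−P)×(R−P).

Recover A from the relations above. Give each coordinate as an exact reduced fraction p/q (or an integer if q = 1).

1. A_x = 482/137  [B, D, A are collinear ∩ CA ⟂ BD]
2. A_y = -572/137  [B, D, A are collinear ∩ CA ⟂ BD]
   → A = (482/137, -572/137)

A = (482/137, -572/137)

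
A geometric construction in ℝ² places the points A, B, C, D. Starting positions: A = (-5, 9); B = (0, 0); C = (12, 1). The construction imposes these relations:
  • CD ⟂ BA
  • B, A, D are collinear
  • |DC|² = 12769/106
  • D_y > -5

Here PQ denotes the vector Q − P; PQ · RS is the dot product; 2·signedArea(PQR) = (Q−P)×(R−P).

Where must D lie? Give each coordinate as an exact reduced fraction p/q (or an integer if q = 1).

D = (255/106, -459/106)

1. D_x = 255/106  [B, A, D are collinear ∩ CD ⟂ BA]
2. D_y = -459/106  [B, A, D are collinear ∩ CD ⟂ BA]
   → D = (255/106, -459/106)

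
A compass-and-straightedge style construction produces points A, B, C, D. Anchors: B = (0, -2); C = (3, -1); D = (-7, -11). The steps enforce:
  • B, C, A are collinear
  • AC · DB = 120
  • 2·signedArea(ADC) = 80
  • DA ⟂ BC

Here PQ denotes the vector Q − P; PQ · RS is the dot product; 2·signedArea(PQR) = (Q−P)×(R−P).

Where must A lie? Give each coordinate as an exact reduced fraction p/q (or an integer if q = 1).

A = (-9, -5)

1. A_x = -9  [B, C, A are collinear ∩ DA ⟂ BC]
2. A_y = -5  [B, C, A are collinear ∩ DA ⟂ BC]
   → A = (-9, -5)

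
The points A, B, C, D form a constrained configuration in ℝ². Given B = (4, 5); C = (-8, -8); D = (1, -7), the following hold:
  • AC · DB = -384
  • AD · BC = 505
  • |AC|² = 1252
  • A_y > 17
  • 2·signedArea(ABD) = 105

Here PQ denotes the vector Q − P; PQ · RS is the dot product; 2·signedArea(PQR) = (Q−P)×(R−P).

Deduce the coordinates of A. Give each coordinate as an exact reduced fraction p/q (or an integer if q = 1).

A = (16, 18)

1. A_x = 16  [2·signedArea(ABD) = 105 ∩ AD · BC = 505]
2. A_y = 18  [2·signedArea(ABD) = 105 ∩ AD · BC = 505]
   → A = (16, 18)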